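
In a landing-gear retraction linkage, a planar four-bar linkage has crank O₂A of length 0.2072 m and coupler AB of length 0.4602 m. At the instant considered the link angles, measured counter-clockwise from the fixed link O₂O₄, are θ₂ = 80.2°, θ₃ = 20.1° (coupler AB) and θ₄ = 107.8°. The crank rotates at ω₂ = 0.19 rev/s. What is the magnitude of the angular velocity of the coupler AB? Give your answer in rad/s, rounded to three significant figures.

0.249

ω₂ = 1.194 rad/s (from 0.19 rev/s).
Differentiating the loop-closure r₂e^{iθ₂}+r₃e^{iθ₃}=r₁+r₄e^{iθ₄} gives r₂ω₂e^{iθ₂}+r₃ω₃e^{iθ₃}=r₄ω₄e^{iθ₄}.
Eliminating the other unknown: ω₃ = r₂ω₂ sin(θ₄−θ₂) / [r₃ sin(θ₃−θ₄)].
Numerator sine = +0.46330; denominator sine = -0.99919.
Result = 0.2072·1.194·(+0.46330) / (0.4602·(-0.99919)) = -0.24922 rad/s; magnitude 0.24922 rad/s.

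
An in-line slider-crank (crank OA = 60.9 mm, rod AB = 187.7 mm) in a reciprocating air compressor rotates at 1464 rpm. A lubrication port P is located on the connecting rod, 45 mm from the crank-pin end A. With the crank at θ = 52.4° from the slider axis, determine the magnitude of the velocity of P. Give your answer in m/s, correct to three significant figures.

8.89

ω = 153.3 rad/s.  Crank-pin speed |V_A| = rω = 9.3366 m/s, perpendicular to OA.
Rod angle: sinφ = −(r/L) sinθ ⇒ φ = -14.896°; ω_rod = −rω cosθ/√(L²−r²sin²θ) = -31.405 rad/s.
V_P = V_A + ω_rod × AP, with AP = 0.045 m along the rod.
Components: V_Px = −rω sinθ − a·ω_rod·sinφ = -7.7605 m/s;  V_Py = rω cosθ + a·ω_rod·cosφ = +4.3309 m/s.
|V_P| = √(V_Px² + V_Py²) = 8.8872 m/s.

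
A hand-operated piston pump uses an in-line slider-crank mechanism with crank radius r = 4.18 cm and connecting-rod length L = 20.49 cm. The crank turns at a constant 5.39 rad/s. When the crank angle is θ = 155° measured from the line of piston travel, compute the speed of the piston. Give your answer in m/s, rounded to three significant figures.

0.0775

ω = 5.39 rad/s
For an in-line slider-crank, x = r cosθ + √(L² − r² sin²θ), so v = −rω sinθ·[1 + r cosθ/√(L² − r² sin²θ)].
With r = 0.0418 m, L = 0.2049 m, θ = 155°: √(L² − r² sin²θ) = 0.20414 m.
v = −0.0418·5.39·0.42262·[1 + 0.0418·-0.90631/0.20414] = -0.077546 m/s.
|v| = 0.077546 m/s.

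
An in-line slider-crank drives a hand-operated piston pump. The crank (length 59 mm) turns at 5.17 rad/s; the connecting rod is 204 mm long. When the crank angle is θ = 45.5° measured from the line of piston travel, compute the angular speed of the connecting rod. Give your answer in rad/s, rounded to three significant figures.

1.07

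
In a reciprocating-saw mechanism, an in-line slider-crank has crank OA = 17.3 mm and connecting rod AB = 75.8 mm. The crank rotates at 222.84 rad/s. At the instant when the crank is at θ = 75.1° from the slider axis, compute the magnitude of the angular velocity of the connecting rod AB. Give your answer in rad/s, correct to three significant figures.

ω = 222.8 rad/s
The rod makes angle φ with the slider axis where L sinφ = r sinθ; differentiating, L cosφ·φ̇ = r ω cosθ.
L cosφ = √(L² − r² sin²θ) = 0.073933 m.
|ω_rod| = r ω |cosθ| / √(L² − r² sin²θ) = 0.0173·222.8·0.25713/0.073933 = 13.408 rad/s.

13.4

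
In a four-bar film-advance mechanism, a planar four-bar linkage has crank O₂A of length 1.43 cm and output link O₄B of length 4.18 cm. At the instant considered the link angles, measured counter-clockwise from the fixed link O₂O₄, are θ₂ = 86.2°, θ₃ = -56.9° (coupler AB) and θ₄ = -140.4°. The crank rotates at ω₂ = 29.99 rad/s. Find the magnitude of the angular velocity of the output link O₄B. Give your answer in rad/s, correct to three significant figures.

ω₂ = 29.99 rad/s
Differentiating the loop-closure r₂e^{iθ₂}+r₃e^{iθ₃}=r₁+r₄e^{iθ₄} gives r₂ω₂e^{iθ₂}+r₃ω₃e^{iθ₃}=r₄ω₄e^{iθ₄}.
Eliminating the other unknown: ω₄ = r₂ω₂ sin(θ₂−θ₃) / [r₄ sin(θ₄−θ₃)].
Numerator sine = +0.60042; denominator sine = -0.99357.
Result = 0.0143·29.99·(+0.60042) / (0.0418·(-0.99357)) = -6.2 rad/s; magnitude 6.2 rad/s.

6.20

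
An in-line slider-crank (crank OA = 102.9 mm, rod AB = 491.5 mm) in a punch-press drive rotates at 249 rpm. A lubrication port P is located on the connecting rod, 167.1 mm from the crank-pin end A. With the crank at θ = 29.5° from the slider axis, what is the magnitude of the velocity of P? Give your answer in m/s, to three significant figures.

ω = 26.08 rad/s.  Crank-pin speed |V_A| = rω = 2.6831 m/s, perpendicular to OA.
Rod angle: sinφ = −(r/L) sinθ ⇒ φ = -5.917°; ω_rod = −rω cosθ/√(L²−r²sin²θ) = -4.7768 rad/s.
V_P = V_A + ω_rod × AP, with AP = 0.1671 m along the rod.
Components: V_Px = −rω sinθ − a·ω_rod·sinφ = -1.4035 m/s;  V_Py = rω cosθ + a·ω_rod·cosφ = +1.5413 m/s.
|V_P| = √(V_Px² + V_Py²) = 2.0846 m/s.

2.08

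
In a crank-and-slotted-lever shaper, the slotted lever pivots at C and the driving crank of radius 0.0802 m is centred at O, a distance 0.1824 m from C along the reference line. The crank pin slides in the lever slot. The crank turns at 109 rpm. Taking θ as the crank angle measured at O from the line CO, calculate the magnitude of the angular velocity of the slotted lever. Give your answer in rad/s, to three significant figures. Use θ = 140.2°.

ω = 11.41 rad/s (from 109 rpm).
Crank pin A relative to C: A = (d + r cosθ, r sinθ); lever angle φ = atan2(r sinθ, d + r cosθ).
Differentiating tanφ: φ̇ = rω(d cosθ + r)/(d² + r² + 2dr cosθ).
d² + r² + 2dr cosθ = |CA|² = 0.0172242 m²;  d cosθ + r = -0.059935 m.
|ω_lever| = |0.0802·11.41·-0.059935| / 0.0172242 = 3.1855 rad/s.

3.19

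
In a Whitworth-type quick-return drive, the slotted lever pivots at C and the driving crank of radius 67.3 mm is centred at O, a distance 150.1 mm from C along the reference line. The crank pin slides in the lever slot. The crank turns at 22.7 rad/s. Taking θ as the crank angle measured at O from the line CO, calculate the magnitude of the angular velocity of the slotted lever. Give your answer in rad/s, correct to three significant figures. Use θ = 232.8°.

ω = 22.7 rad/s
Crank pin A relative to C: A = (d + r cosθ, r sinθ); lever angle φ = atan2(r sinθ, d + r cosθ).
Differentiating tanφ: φ̇ = rω(d cosθ + r)/(d² + r² + 2dr cosθ).
d² + r² + 2dr cosθ = |CA|² = 0.0148443 m²;  d cosθ + r = -0.02345 m.
|ω_lever| = |0.0673·22.7·-0.02345| / 0.0148443 = 2.4134 rad/s.

2.41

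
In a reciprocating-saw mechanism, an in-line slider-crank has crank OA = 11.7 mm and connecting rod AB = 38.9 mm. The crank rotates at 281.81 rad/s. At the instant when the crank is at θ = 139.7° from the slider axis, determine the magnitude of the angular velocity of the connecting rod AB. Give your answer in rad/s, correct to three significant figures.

65.9

ω = 281.8 rad/s
The rod makes angle φ with the slider axis where L sinφ = r sinθ; differentiating, L cosφ·φ̇ = r ω cosθ.
L cosφ = √(L² − r² sin²θ) = 0.038157 m.
|ω_rod| = r ω |cosθ| / √(L² − r² sin²θ) = 0.0117·281.8·0.76267/0.038157 = 65.903 rad/s.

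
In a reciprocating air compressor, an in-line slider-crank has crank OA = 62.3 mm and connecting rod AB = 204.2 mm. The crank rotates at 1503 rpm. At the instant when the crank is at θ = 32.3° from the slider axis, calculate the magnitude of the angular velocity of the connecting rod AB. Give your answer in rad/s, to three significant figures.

41.1

ω = 157.4 rad/s (converted from 1503 rpm).
The rod makes angle φ with the slider axis where L sinφ = r sinθ; differentiating, L cosφ·φ̇ = r ω cosθ.
L cosφ = √(L² − r² sin²θ) = 0.20147 m.
|ω_rod| = r ω |cosθ| / √(L² − r² sin²θ) = 0.0623·157.4·0.84526/0.20147 = 41.14 rad/s.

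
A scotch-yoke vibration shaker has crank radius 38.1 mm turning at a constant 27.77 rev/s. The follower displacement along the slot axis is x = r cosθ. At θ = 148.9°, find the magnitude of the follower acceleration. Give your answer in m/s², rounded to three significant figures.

ω = 174.5 rad/s (from 27.77 rev/s).
x = r cosθ ⇒ ẍ = −rω² cosθ (ω constant).
|a| = rω²|cosθ| = 0.0381·(174.5)²·|cos 148.9°| = 993.22 m/s².

993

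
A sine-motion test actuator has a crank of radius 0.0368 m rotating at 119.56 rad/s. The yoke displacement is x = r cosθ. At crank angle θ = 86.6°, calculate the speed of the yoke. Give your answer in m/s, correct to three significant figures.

ω = 119.6 rad/s
x = r cosθ ⇒ ẋ = −rω sinθ.
|v| = rω|sinθ| = 0.0368·119.6·|sin 86.6°| = 4.3921 m/s.

4.39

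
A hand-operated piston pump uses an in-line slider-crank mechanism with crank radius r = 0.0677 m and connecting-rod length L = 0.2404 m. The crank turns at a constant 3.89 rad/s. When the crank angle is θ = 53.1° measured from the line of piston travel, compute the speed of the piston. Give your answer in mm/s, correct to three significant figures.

247

ω = 3.89 rad/s
For an in-line slider-crank, x = r cosθ + √(L² − r² sin²θ), so v = −rω sinθ·[1 + r cosθ/√(L² − r² sin²θ)].
With r = 0.0677 m, L = 0.2404 m, θ = 53.1°: √(L² − r² sin²θ) = 0.23422 m.
v = −0.0677·3.89·0.79968·[1 + 0.0677·0.60042/0.23422] = -0.24715 m/s.
|v| = 0.24715 m/s = 247.15 mm/s.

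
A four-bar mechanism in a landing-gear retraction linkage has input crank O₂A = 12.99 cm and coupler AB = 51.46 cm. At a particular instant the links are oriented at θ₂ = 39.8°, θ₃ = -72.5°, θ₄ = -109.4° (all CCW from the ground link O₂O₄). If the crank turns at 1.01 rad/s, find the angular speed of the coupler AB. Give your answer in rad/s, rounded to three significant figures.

0.217

ω₂ = 1.01 rad/s
Differentiating the loop-closure r₂e^{iθ₂}+r₃e^{iθ₃}=r₁+r₄e^{iθ₄} gives r₂ω₂e^{iθ₂}+r₃ω₃e^{iθ₃}=r₄ω₄e^{iθ₄}.
Eliminating the other unknown: ω₃ = r₂ω₂ sin(θ₄−θ₂) / [r₃ sin(θ₃−θ₄)].
Numerator sine = -0.51204; denominator sine = +0.60042.
Result = 0.1299·1.01·(-0.51204) / (0.5146·(+0.60042)) = -0.21743 rad/s; magnitude 0.21743 rad/s.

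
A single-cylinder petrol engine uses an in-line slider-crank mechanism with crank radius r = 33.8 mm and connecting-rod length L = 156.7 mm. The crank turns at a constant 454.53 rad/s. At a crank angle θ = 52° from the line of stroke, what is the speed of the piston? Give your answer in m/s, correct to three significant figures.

ω = 454.5 rad/s
For an in-line slider-crank, x = r cosθ + √(L² − r² sin²θ), so v = −rω sinθ·[1 + r cosθ/√(L² − r² sin²θ)].
With r = 0.0338 m, L = 0.1567 m, θ = 52°: √(L² − r² sin²θ) = 0.15442 m.
v = −0.0338·454.5·0.78801·[1 + 0.0338·0.61566/0.15442] = -13.738 m/s.
|v| = 13.738 m/s.

13.7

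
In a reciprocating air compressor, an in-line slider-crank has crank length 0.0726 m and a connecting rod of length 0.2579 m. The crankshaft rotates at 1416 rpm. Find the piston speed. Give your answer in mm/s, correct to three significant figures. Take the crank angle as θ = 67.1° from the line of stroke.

ω = 2π·1416/60 = 148.3 rad/s
For an in-line slider-crank, x = r cosθ + √(L² − r² sin²θ), so v = −rω sinθ·[1 + r cosθ/√(L² − r² sin²θ)].
With r = 0.0726 m, L = 0.2579 m, θ = 67.1°: √(L² − r² sin²θ) = 0.24908 m.
v = −0.0726·148.3·0.92119·[1 + 0.0726·0.38912/0.24908] = -11.042 m/s.
|v| = 11.042 m/s = 11042 mm/s.

11000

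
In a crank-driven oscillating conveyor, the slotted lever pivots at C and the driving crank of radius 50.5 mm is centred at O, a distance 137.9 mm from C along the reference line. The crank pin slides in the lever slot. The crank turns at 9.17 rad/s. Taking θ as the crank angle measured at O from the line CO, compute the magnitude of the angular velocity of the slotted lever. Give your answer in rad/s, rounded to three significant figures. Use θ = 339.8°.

2.41

ω = 9.17 rad/s
Crank pin A relative to C: A = (d + r cosθ, r sinθ); lever angle φ = atan2(r sinθ, d + r cosθ).
Differentiating tanφ: φ̇ = rω(d cosθ + r)/(d² + r² + 2dr cosθ).
d² + r² + 2dr cosθ = |CA|² = 0.0346379 m²;  d cosθ + r = +0.17992 m.
|ω_lever| = |0.0505·9.17·+0.17992| / 0.0346379 = 2.4054 rad/s.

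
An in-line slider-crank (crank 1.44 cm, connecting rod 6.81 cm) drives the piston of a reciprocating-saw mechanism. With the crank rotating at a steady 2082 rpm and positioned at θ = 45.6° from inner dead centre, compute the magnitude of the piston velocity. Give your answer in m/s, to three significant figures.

ω = 2π·2082/60 = 218 rad/s
For an in-line slider-crank, x = r cosθ + √(L² − r² sin²θ), so v = −rω sinθ·[1 + r cosθ/√(L² − r² sin²θ)].
With r = 0.0144 m, L = 0.0681 m, θ = 45.6°: √(L² − r² sin²θ) = 0.067318 m.
v = −0.0144·218·0.71447·[1 + 0.0144·0.69966/0.067318] = -2.5789 m/s.
|v| = 2.5789 m/s.

2.58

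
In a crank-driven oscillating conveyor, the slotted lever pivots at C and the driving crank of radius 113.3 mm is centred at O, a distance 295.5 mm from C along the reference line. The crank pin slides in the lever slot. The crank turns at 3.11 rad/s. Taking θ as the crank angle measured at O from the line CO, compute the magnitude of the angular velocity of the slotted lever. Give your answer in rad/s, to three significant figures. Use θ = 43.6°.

0.776

ω = 3.11 rad/s
Crank pin A relative to C: A = (d + r cosθ, r sinθ); lever angle φ = atan2(r sinθ, d + r cosθ).
Differentiating tanφ: φ̇ = rω(d cosθ + r)/(d² + r² + 2dr cosθ).
d² + r² + 2dr cosθ = |CA|² = 0.148648 m²;  d cosθ + r = +0.32729 m.
|ω_lever| = |0.1133·3.11·+0.32729| / 0.148648 = 0.77583 rad/s.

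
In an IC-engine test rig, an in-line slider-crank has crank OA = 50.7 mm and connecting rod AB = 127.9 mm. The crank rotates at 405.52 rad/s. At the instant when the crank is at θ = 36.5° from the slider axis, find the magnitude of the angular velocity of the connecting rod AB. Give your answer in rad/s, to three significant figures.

133

ω = 405.5 rad/s
The rod makes angle φ with the slider axis where L sinφ = r sinθ; differentiating, L cosφ·φ̇ = r ω cosθ.
L cosφ = √(L² − r² sin²θ) = 0.12429 m.
|ω_rod| = r ω |cosθ| / √(L² − r² sin²θ) = 0.0507·405.5·0.80386/0.12429 = 132.97 rad/s.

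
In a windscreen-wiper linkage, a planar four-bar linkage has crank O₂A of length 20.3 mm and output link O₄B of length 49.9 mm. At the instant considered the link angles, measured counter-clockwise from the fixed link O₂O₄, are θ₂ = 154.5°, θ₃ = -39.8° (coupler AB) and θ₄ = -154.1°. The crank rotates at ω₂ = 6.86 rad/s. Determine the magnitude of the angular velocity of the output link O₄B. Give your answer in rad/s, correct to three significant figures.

0.756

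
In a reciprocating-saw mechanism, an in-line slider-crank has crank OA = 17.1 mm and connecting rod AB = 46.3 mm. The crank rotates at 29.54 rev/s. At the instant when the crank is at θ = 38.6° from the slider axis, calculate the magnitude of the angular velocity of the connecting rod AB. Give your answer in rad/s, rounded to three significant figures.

ω = 185.6 rad/s (converted from 29.54 rev/s).
The rod makes angle φ with the slider axis where L sinφ = r sinθ; differentiating, L cosφ·φ̇ = r ω cosθ.
L cosφ = √(L² − r² sin²θ) = 0.045054 m.
|ω_rod| = r ω |cosθ| / √(L² − r² sin²θ) = 0.0171·185.6·0.78152/0.045054 = 55.054 rad/s.

55.1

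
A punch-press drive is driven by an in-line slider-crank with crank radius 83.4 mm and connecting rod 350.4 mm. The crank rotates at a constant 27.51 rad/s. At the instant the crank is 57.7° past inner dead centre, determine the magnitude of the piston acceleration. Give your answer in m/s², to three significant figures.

27.3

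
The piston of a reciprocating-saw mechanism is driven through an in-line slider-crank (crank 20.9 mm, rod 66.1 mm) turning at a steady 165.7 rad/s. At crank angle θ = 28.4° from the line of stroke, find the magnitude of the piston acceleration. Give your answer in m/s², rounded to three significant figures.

ω = 165.7 rad/s
x(θ) = r cosθ + √(L² − r² sin²θ); with ω constant, a = ω²·d²x/dθ².
d²x/dθ² = −r cosθ − r²(cos2θ)/√u − r⁴ sin²2θ/(4u^{3/2}),  u = L² − r² sin²θ = 0.0042704 m².
Substituting r = 0.0209 m, L = 0.0661 m, θ = 28.4°: d²x/dθ² = -0.022164 m.
a = ω²·d²x/dθ² = (165.7)²·(-0.022164) = -608.56 m/s²;  |a| = 608.56 m/s².

609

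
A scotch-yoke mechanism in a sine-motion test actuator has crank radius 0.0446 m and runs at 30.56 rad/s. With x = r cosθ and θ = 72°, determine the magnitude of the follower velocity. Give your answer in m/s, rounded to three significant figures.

1.30

ω = 30.56 rad/s
x = r cosθ ⇒ ẋ = −rω sinθ.
|v| = rω|sinθ| = 0.0446·30.56·|sin 72°| = 1.2963 m/s.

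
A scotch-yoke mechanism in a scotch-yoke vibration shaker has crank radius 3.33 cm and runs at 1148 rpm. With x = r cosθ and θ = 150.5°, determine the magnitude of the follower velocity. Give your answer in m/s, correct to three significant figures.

1.97

ω = 120.2 rad/s (from 1148 rpm).
x = r cosθ ⇒ ẋ = −rω sinθ.
|v| = rω|sinθ| = 0.0333·120.2·|sin 150.5°| = 1.9713 m/s.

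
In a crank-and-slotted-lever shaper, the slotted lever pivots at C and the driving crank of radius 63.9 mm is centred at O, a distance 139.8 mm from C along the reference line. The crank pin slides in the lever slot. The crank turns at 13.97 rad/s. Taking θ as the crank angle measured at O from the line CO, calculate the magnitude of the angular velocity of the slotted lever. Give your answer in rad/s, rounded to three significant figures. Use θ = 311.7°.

ω = 13.97 rad/s
Crank pin A relative to C: A = (d + r cosθ, r sinθ); lever angle φ = atan2(r sinθ, d + r cosθ).
Differentiating tanφ: φ̇ = rω(d cosθ + r)/(d² + r² + 2dr cosθ).
d² + r² + 2dr cosθ = |CA|² = 0.0355125 m²;  d cosθ + r = +0.1569 m.
|ω_lever| = |0.0639·13.97·+0.1569| / 0.0355125 = 3.944 rad/s.

3.94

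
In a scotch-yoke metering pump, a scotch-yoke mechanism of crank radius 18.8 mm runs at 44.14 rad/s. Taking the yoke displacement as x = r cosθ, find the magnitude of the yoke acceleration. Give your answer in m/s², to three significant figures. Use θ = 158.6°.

34.1

ω = 44.14 rad/s
x = r cosθ ⇒ ẍ = −rω² cosθ (ω constant).
|a| = rω²|cosθ| = 0.0188·(44.14)²·|cos 158.6°| = 34.103 m/s².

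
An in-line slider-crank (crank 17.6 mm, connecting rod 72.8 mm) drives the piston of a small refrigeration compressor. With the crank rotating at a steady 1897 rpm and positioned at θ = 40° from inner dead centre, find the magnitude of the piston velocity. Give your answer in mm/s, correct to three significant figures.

ω = 2π·1897/60 = 198.7 rad/s
For an in-line slider-crank, x = r cosθ + √(L² − r² sin²θ), so v = −rω sinθ·[1 + r cosθ/√(L² − r² sin²θ)].
With r = 0.0176 m, L = 0.0728 m, θ = 40°: √(L² − r² sin²θ) = 0.071916 m.
v = −0.0176·198.7·0.64279·[1 + 0.0176·0.76604/0.071916] = -2.6687 m/s.
|v| = 2.6687 m/s = 2668.7 mm/s.

2670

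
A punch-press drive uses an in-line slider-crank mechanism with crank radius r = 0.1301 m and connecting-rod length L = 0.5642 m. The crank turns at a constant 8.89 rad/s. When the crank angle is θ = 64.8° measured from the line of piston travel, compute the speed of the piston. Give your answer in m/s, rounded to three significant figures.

ω = 8.89 rad/s
For an in-line slider-crank, x = r cosθ + √(L² − r² sin²θ), so v = −rω sinθ·[1 + r cosθ/√(L² − r² sin²θ)].
With r = 0.1301 m, L = 0.5642 m, θ = 64.8°: √(L² − r² sin²θ) = 0.55178 m.
v = −0.1301·8.89·0.90483·[1 + 0.1301·0.42578/0.55178] = -1.1516 m/s.
|v| = 1.1516 m/s.

1.15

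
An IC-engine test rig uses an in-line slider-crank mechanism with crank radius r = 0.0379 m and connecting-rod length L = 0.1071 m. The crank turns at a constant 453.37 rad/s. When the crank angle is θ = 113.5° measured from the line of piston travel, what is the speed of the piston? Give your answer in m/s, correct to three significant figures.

13.4

ω = 453.4 rad/s
For an in-line slider-crank, x = r cosθ + √(L² − r² sin²θ), so v = −rω sinθ·[1 + r cosθ/√(L² − r² sin²θ)].
With r = 0.0379 m, L = 0.1071 m, θ = 113.5°: √(L² − r² sin²θ) = 0.1013 m.
v = −0.0379·453.4·0.91706·[1 + 0.0379·-0.39875/0.1013] = -13.407 m/s.
|v| = 13.407 m/s.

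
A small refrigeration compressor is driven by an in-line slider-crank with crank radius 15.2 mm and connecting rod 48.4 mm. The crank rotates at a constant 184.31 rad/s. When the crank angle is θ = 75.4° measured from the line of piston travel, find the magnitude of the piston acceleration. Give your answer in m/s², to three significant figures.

17.3

ω = 184.3 rad/s
x(θ) = r cosθ + √(L² − r² sin²θ); with ω constant, a = ω²·d²x/dθ².
d²x/dθ² = −r cosθ − r²(cos2θ)/√u − r⁴ sin²2θ/(4u^{3/2}),  u = L² − r² sin²θ = 0.0021262 m².
Substituting r = 0.0152 m, L = 0.0484 m, θ = 75.4°: d²x/dθ² = +0.00050997 m.
a = ω²·d²x/dθ² = (184.3)²·(+0.00050997) = +17.324 m/s²;  |a| = 17.324 m/s².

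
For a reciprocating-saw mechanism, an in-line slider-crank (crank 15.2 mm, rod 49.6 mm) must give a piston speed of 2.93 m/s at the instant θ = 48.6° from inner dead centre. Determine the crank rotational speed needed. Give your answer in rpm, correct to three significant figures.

2030

For an in-line slider-crank, |v_piston| = rω|sinθ|·[1 + r cosθ/√(L² − r² sin²θ)].
With r = 0.0152 m, L = 0.0496 m, θ = 48.6°: the bracketed kinematic factor |dx/dθ| = 0.013776 m.
ω = v/|dx/dθ| = 2.93/0.013776 = 212.69 rad/s.
N = 60ω/(2π) = 2031 rpm.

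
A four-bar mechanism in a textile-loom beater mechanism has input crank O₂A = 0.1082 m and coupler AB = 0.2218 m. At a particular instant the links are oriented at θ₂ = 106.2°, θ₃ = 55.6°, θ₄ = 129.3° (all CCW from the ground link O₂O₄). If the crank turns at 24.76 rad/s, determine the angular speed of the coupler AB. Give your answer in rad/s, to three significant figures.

4.94

ω₂ = 24.76 rad/s
Differentiating the loop-closure r₂e^{iθ₂}+r₃e^{iθ₃}=r₁+r₄e^{iθ₄} gives r₂ω₂e^{iθ₂}+r₃ω₃e^{iθ₃}=r₄ω₄e^{iθ₄}.
Eliminating the other unknown: ω₃ = r₂ω₂ sin(θ₄−θ₂) / [r₃ sin(θ₃−θ₄)].
Numerator sine = +0.39234; denominator sine = -0.95981.
Result = 0.1082·24.76·(+0.39234) / (0.2218·(-0.95981)) = -4.9373 rad/s; magnitude 4.9373 rad/s.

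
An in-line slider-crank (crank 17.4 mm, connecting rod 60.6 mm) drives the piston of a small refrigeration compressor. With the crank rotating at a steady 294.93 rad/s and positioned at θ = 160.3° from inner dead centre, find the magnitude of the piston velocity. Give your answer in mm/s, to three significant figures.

ω = 294.9 rad/s
For an in-line slider-crank, x = r cosθ + √(L² − r² sin²θ), so v = −rω sinθ·[1 + r cosθ/√(L² − r² sin²θ)].
With r = 0.0174 m, L = 0.0606 m, θ = 160.3°: √(L² − r² sin²θ) = 0.060315 m.
v = −0.0174·294.9·0.33710·[1 + 0.0174·-0.94147/0.060315] = -1.2601 m/s.
|v| = 1.2601 m/s = 1260.1 mm/s.

1260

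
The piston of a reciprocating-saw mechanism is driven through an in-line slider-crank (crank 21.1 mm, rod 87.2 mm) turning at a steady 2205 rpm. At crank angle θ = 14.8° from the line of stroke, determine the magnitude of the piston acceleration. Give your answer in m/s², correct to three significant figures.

1330

ω = 2π·2205/60 = 230.9 rad/s
x(θ) = r cosθ + √(L² − r² sin²θ); with ω constant, a = ω²·d²x/dθ².
d²x/dθ² = −r cosθ − r²(cos2θ)/√u − r⁴ sin²2θ/(4u^{3/2}),  u = L² − r² sin²θ = 0.00757479 m².
Substituting r = 0.0211 m, L = 0.0872 m, θ = 14.8°: d²x/dθ² = -0.024866 m.
a = ω²·d²x/dθ² = (230.9)²·(-0.024866) = -1325.8 m/s²;  |a| = 1325.8 m/s².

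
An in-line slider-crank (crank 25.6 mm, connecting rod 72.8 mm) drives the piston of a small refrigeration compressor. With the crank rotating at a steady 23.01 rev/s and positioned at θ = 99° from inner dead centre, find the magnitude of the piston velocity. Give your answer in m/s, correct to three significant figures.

ω = 2π·23 = 144.6 rad/s
For an in-line slider-crank, x = r cosθ + √(L² − r² sin²θ), so v = −rω sinθ·[1 + r cosθ/√(L² − r² sin²θ)].
With r = 0.0256 m, L = 0.0728 m, θ = 99°: √(L² − r² sin²θ) = 0.068268 m.
v = −0.0256·144.6·0.98769·[1 + 0.0256·-0.15643/0.068268] = -3.4411 m/s.
|v| = 3.4411 m/s.

3.44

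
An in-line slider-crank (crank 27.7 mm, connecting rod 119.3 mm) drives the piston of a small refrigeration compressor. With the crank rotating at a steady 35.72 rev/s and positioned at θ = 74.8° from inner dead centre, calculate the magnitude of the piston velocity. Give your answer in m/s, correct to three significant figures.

ω = 2π·35.7 = 224.4 rad/s
For an in-line slider-crank, x = r cosθ + √(L² − r² sin²θ), so v = −rω sinθ·[1 + r cosθ/√(L² − r² sin²θ)].
With r = 0.0277 m, L = 0.1193 m, θ = 74.8°: √(L² − r² sin²θ) = 0.11627 m.
v = −0.0277·224.4·0.96502·[1 + 0.0277·0.26219/0.11627] = -6.3741 m/s.
|v| = 6.3741 m/s.

6.37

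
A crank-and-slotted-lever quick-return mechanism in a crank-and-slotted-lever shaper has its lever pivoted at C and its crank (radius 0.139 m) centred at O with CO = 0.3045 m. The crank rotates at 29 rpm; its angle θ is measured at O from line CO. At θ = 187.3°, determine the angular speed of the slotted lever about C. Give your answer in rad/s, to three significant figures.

2.45

ω = 3.037 rad/s (from 29 rpm).
Crank pin A relative to C: A = (d + r cosθ, r sinθ); lever angle φ = atan2(r sinθ, d + r cosθ).
Differentiating tanφ: φ̇ = rω(d cosθ + r)/(d² + r² + 2dr cosθ).
d² + r² + 2dr cosθ = |CA|² = 0.0280764 m²;  d cosθ + r = -0.16303 m.
|ω_lever| = |0.139·3.037·-0.16303| / 0.0280764 = 2.4512 rad/s.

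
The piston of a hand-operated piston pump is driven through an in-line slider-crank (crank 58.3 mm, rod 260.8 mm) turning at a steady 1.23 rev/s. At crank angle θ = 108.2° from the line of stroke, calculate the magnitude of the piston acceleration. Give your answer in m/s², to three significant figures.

1.73

ω = 2π·1.23 = 7.728 rad/s
x(θ) = r cosθ + √(L² − r² sin²θ); with ω constant, a = ω²·d²x/dθ².
d²x/dθ² = −r cosθ − r²(cos2θ)/√u − r⁴ sin²2θ/(4u^{3/2}),  u = L² − r² sin²θ = 0.0649493 m².
Substituting r = 0.0583 m, L = 0.2608 m, θ = 108.2°: d²x/dθ² = +0.028882 m.
a = ω²·d²x/dθ² = (7.728)²·(+0.028882) = +1.7251 m/s²;  |a| = 1.7251 m/s².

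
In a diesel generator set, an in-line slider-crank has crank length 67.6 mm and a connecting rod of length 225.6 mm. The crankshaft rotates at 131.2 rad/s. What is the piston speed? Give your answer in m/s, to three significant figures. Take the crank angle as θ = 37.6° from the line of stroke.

6.72

ω = 131.2 rad/s
For an in-line slider-crank, x = r cosθ + √(L² − r² sin²θ), so v = −rω sinθ·[1 + r cosθ/√(L² − r² sin²θ)].
With r = 0.0676 m, L = 0.2256 m, θ = 37.6°: √(L² − r² sin²θ) = 0.2218 m.
v = −0.0676·131.2·0.61015·[1 + 0.0676·0.79229/0.2218] = -6.7182 m/s.
|v| = 6.7182 m/s.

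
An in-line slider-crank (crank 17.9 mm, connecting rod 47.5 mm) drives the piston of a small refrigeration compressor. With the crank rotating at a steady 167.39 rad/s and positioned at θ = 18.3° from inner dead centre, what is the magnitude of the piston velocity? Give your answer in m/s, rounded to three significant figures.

1.28

ω = 167.4 rad/s
For an in-line slider-crank, x = r cosθ + √(L² − r² sin²θ), so v = −rω sinθ·[1 + r cosθ/√(L² − r² sin²θ)].
With r = 0.0179 m, L = 0.0475 m, θ = 18.3°: √(L² − r² sin²θ) = 0.047166 m.
v = −0.0179·167.4·0.31399·[1 + 0.0179·0.94943/0.047166] = -1.2798 m/s.
|v| = 1.2798 m/s.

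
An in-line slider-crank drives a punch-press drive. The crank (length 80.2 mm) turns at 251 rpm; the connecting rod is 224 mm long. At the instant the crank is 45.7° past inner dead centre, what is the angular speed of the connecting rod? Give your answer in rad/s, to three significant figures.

ω = 26.28 rad/s (converted from 251 rpm).
The rod makes angle φ with the slider axis where L sinφ = r sinθ; differentiating, L cosφ·φ̇ = r ω cosθ.
L cosφ = √(L² − r² sin²θ) = 0.21652 m.
|ω_rod| = r ω |cosθ| / √(L² − r² sin²θ) = 0.0802·26.28·0.69842/0.21652 = 6.7997 rad/s.

6.80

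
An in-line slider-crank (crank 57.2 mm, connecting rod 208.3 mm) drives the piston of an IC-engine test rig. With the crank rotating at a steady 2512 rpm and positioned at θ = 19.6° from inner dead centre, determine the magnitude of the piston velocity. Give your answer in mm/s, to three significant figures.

ω = 2π·2512/60 = 263.1 rad/s
For an in-line slider-crank, x = r cosθ + √(L² − r² sin²θ), so v = −rω sinθ·[1 + r cosθ/√(L² − r² sin²θ)].
With r = 0.0572 m, L = 0.2083 m, θ = 19.6°: √(L² − r² sin²θ) = 0.20741 m.
v = −0.0572·263.1·0.33545·[1 + 0.0572·0.94206/0.20741] = -6.3588 m/s.
|v| = 6.3588 m/s = 6358.8 mm/s.

6360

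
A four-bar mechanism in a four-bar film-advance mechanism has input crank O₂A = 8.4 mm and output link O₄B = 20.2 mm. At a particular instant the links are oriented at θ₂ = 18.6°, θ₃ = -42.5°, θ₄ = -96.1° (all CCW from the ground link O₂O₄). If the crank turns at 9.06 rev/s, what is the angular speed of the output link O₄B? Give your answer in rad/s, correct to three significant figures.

ω₂ = 56.93 rad/s (from 9.06 rev/s).
Differentiating the loop-closure r₂e^{iθ₂}+r₃e^{iθ₃}=r₁+r₄e^{iθ₄} gives r₂ω₂e^{iθ₂}+r₃ω₃e^{iθ₃}=r₄ω₄e^{iθ₄}.
Eliminating the other unknown: ω₄ = r₂ω₂ sin(θ₂−θ₃) / [r₄ sin(θ₄−θ₃)].
Numerator sine = +0.87546; denominator sine = -0.80489.
Result = 0.0084·56.93·(+0.87546) / (0.0202·(-0.80489)) = -25.748 rad/s; magnitude 25.748 rad/s.

25.7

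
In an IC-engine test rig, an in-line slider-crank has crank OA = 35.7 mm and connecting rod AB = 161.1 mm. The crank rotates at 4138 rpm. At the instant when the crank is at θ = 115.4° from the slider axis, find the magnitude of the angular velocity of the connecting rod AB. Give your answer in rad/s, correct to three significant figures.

42.0

ω = 433.3 rad/s (converted from 4138 rpm).
The rod makes angle φ with the slider axis where L sinφ = r sinθ; differentiating, L cosφ·φ̇ = r ω cosθ.
L cosφ = √(L² − r² sin²θ) = 0.15784 m.
|ω_rod| = r ω |cosθ| / √(L² − r² sin²θ) = 0.0357·433.3·0.42894/0.15784 = 42.04 rad/s.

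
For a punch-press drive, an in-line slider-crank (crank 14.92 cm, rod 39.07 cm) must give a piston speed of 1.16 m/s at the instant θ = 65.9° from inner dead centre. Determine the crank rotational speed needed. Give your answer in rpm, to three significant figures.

For an in-line slider-crank, |v_piston| = rω|sinθ|·[1 + r cosθ/√(L² − r² sin²θ)].
With r = 0.1492 m, L = 0.3907 m, θ = 65.9°: the bracketed kinematic factor |dx/dθ| = 0.15885 m.
ω = v/|dx/dθ| = 1.16/0.15885 = 7.3023 rad/s.
N = 60ω/(2π) = 69.732 rpm.

69.7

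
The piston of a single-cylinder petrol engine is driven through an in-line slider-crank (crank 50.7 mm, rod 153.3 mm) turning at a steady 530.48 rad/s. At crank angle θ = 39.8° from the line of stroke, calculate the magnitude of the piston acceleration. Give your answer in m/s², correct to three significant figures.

12000

ω = 530.5 rad/s
x(θ) = r cosθ + √(L² − r² sin²θ); with ω constant, a = ω²·d²x/dθ².
d²x/dθ² = −r cosθ − r²(cos2θ)/√u − r⁴ sin²2θ/(4u^{3/2}),  u = L² − r² sin²θ = 0.0224477 m².
Substituting r = 0.0507 m, L = 0.1533 m, θ = 39.8°: d²x/dθ² = -0.042524 m.
a = ω²·d²x/dθ² = (530.5)²·(-0.042524) = -11967 m/s²;  |a| = 11967 m/s².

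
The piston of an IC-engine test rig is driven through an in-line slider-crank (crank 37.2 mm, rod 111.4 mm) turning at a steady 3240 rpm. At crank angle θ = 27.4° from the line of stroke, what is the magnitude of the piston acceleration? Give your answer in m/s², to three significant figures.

4660

ω = 2π·3240/60 = 339.3 rad/s
x(θ) = r cosθ + √(L² − r² sin²θ); with ω constant, a = ω²·d²x/dθ².
d²x/dθ² = −r cosθ − r²(cos2θ)/√u − r⁴ sin²2θ/(4u^{3/2}),  u = L² − r² sin²θ = 0.0121169 m².
Substituting r = 0.0372 m, L = 0.1114 m, θ = 27.4°: d²x/dθ² = -0.040513 m.
a = ω²·d²x/dθ² = (339.3)²·(-0.040513) = -4663.8 m/s²;  |a| = 4663.8 m/s².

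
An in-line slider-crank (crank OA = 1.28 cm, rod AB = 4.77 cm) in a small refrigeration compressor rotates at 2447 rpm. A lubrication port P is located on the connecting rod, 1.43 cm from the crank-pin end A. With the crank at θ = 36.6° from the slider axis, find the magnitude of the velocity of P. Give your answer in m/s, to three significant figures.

2.78

ω = 256.2 rad/s.  Crank-pin speed |V_A| = rω = 3.28 m/s, perpendicular to OA.
Rod angle: sinφ = −(r/L) sinθ ⇒ φ = -9.207°; ω_rod = −rω cosθ/√(L²−r²sin²θ) = -55.924 rad/s.
V_P = V_A + ω_rod × AP, with AP = 0.0143 m along the rod.
Components: V_Px = −rω sinθ − a·ω_rod·sinφ = -2.0836 m/s;  V_Py = rω cosθ + a·ω_rod·cosφ = +1.8438 m/s.
|V_P| = √(V_Px² + V_Py²) = 2.7822 m/s.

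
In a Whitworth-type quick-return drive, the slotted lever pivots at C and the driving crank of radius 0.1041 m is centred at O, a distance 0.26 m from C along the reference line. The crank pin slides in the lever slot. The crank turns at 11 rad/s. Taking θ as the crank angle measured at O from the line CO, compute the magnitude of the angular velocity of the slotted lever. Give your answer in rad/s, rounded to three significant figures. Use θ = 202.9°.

ω = 11 rad/s
Crank pin A relative to C: A = (d + r cosθ, r sinθ); lever angle φ = atan2(r sinθ, d + r cosθ).
Differentiating tanφ: φ̇ = rω(d cosθ + r)/(d² + r² + 2dr cosθ).
d² + r² + 2dr cosθ = |CA|² = 0.0285712 m²;  d cosθ + r = -0.13541 m.
|ω_lever| = |0.1041·11·-0.13541| / 0.0285712 = 5.427 rad/s.

5.43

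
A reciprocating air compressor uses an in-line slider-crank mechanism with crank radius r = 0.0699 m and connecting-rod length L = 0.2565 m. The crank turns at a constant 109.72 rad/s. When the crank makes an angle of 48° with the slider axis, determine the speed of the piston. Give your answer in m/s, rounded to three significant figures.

6.76

ω = 109.7 rad/s
For an in-line slider-crank, x = r cosθ + √(L² − r² sin²θ), so v = −rω sinθ·[1 + r cosθ/√(L² − r² sin²θ)].
With r = 0.0699 m, L = 0.2565 m, θ = 48°: √(L² − r² sin²θ) = 0.25118 m.
v = −0.0699·109.7·0.74314·[1 + 0.0699·0.66913/0.25118] = -6.7608 m/s.
|v| = 6.7608 m/s.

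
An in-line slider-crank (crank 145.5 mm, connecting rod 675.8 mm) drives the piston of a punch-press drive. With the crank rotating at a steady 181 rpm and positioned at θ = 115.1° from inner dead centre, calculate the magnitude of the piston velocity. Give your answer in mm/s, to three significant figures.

2260

ω = 2π·181/60 = 18.95 rad/s
For an in-line slider-crank, x = r cosθ + √(L² − r² sin²θ), so v = −rω sinθ·[1 + r cosθ/√(L² − r² sin²θ)].
With r = 0.1455 m, L = 0.6758 m, θ = 115.1°: √(L² − r² sin²θ) = 0.66283 m.
v = −0.1455·18.95·0.90557·[1 + 0.1455·-0.42420/0.66283] = -2.2649 m/s.
|v| = 2.2649 m/s = 2264.9 mm/s.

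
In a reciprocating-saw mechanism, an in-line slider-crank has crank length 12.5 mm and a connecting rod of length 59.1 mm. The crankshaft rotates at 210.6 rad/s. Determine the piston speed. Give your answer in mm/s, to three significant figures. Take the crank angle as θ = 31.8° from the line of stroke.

1640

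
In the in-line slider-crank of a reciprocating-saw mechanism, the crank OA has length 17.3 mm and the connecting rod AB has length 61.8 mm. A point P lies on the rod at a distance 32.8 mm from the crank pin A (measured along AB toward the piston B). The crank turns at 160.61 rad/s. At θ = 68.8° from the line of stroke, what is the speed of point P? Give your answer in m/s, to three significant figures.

ω = 160.6 rad/s.  Crank-pin speed |V_A| = rω = 2.7786 m/s, perpendicular to OA.
Rod angle: sinφ = −(r/L) sinθ ⇒ φ = -15.129°; ω_rod = −rω cosθ/√(L²−r²sin²θ) = -16.843 rad/s.
V_P = V_A + ω_rod × AP, with AP = 0.0328 m along the rod.
Components: V_Px = −rω sinθ − a·ω_rod·sinφ = -2.7347 m/s;  V_Py = rω cosθ + a·ω_rod·cosφ = +0.4715 m/s.
|V_P| = √(V_Px² + V_Py²) = 2.775 m/s.

2.78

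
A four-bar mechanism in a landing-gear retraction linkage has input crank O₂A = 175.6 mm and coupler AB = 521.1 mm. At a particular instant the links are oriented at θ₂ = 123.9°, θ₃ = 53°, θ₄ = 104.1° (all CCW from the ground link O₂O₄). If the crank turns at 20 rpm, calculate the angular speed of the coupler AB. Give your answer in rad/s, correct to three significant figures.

ω₂ = 2.094 rad/s (from 20 rpm).
Differentiating the loop-closure r₂e^{iθ₂}+r₃e^{iθ₃}=r₁+r₄e^{iθ₄} gives r₂ω₂e^{iθ₂}+r₃ω₃e^{iθ₃}=r₄ω₄e^{iθ₄}.
Eliminating the other unknown: ω₃ = r₂ω₂ sin(θ₄−θ₂) / [r₃ sin(θ₃−θ₄)].
Numerator sine = -0.33874; denominator sine = -0.77824.
Result = 0.1756·2.094·(-0.33874) / (0.5211·(-0.77824)) = +0.30719 rad/s; magnitude 0.30719 rad/s.

0.307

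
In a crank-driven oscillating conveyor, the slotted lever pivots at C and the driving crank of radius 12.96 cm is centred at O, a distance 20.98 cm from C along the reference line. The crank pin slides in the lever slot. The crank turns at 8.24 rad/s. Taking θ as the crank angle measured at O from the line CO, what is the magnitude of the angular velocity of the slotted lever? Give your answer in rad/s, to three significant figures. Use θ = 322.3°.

3.04

ω = 8.24 rad/s
Crank pin A relative to C: A = (d + r cosθ, r sinθ); lever angle φ = atan2(r sinθ, d + r cosθ).
Differentiating tanφ: φ̇ = rω(d cosθ + r)/(d² + r² + 2dr cosθ).
d² + r² + 2dr cosθ = |CA|² = 0.103839 m²;  d cosθ + r = +0.2956 m.
|ω_lever| = |0.1296·8.24·+0.2956| / 0.103839 = 3.04 rad/s.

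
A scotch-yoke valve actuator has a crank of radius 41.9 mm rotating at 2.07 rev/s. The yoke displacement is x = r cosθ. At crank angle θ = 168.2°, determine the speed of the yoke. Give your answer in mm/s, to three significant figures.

111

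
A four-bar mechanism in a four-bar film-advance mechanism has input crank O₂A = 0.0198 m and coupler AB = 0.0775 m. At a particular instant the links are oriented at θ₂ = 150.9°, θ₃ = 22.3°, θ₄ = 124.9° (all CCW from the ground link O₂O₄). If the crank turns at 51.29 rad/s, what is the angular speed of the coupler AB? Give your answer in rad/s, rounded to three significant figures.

ω₂ = 51.29 rad/s
Differentiating the loop-closure r₂e^{iθ₂}+r₃e^{iθ₃}=r₁+r₄e^{iθ₄} gives r₂ω₂e^{iθ₂}+r₃ω₃e^{iθ₃}=r₄ω₄e^{iθ₄}.
Eliminating the other unknown: ω₃ = r₂ω₂ sin(θ₄−θ₂) / [r₃ sin(θ₃−θ₄)].
Numerator sine = -0.43837; denominator sine = -0.97592.
Result = 0.0198·51.29·(-0.43837) / (0.0775·(-0.97592)) = +5.8861 rad/s; magnitude 5.8861 rad/s.

5.89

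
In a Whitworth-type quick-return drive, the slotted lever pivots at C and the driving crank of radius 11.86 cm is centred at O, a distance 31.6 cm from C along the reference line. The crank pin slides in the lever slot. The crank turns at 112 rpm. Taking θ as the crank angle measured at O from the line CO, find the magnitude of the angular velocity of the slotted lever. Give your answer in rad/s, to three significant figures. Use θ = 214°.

3.85

ω = 11.73 rad/s (from 112 rpm).
Crank pin A relative to C: A = (d + r cosθ, r sinθ); lever angle φ = atan2(r sinθ, d + r cosθ).
Differentiating tanφ: φ̇ = rω(d cosθ + r)/(d² + r² + 2dr cosθ).
d² + r² + 2dr cosθ = |CA|² = 0.0517813 m²;  d cosθ + r = -0.14338 m.
|ω_lever| = |0.1186·11.73·-0.14338| / 0.0517813 = 3.8515 rad/s.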